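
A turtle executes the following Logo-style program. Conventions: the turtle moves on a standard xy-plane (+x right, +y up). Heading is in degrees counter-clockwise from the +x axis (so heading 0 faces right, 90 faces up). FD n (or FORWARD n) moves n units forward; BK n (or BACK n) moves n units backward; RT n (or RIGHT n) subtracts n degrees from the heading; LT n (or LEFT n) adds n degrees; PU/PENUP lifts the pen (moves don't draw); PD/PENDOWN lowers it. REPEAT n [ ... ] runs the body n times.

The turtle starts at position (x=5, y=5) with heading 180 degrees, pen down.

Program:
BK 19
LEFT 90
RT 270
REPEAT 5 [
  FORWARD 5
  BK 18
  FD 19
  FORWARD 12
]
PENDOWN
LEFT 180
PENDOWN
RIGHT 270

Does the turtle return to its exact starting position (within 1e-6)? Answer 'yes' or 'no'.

Executing turtle program step by step:
Start: pos=(5,5), heading=180, pen down
BK 19: (5,5) -> (24,5) [heading=180, draw]
LT 90: heading 180 -> 270
RT 270: heading 270 -> 0
REPEAT 5 [
  -- iteration 1/5 --
  FD 5: (24,5) -> (29,5) [heading=0, draw]
  BK 18: (29,5) -> (11,5) [heading=0, draw]
  FD 19: (11,5) -> (30,5) [heading=0, draw]
  FD 12: (30,5) -> (42,5) [heading=0, draw]
  -- iteration 2/5 --
  FD 5: (42,5) -> (47,5) [heading=0, draw]
  BK 18: (47,5) -> (29,5) [heading=0, draw]
  FD 19: (29,5) -> (48,5) [heading=0, draw]
  FD 12: (48,5) -> (60,5) [heading=0, draw]
  -- iteration 3/5 --
  FD 5: (60,5) -> (65,5) [heading=0, draw]
  BK 18: (65,5) -> (47,5) [heading=0, draw]
  FD 19: (47,5) -> (66,5) [heading=0, draw]
  FD 12: (66,5) -> (78,5) [heading=0, draw]
  -- iteration 4/5 --
  FD 5: (78,5) -> (83,5) [heading=0, draw]
  BK 18: (83,5) -> (65,5) [heading=0, draw]
  FD 19: (65,5) -> (84,5) [heading=0, draw]
  FD 12: (84,5) -> (96,5) [heading=0, draw]
  -- iteration 5/5 --
  FD 5: (96,5) -> (101,5) [heading=0, draw]
  BK 18: (101,5) -> (83,5) [heading=0, draw]
  FD 19: (83,5) -> (102,5) [heading=0, draw]
  FD 12: (102,5) -> (114,5) [heading=0, draw]
]
PD: pen down
LT 180: heading 0 -> 180
PD: pen down
RT 270: heading 180 -> 270
Final: pos=(114,5), heading=270, 21 segment(s) drawn

Start position: (5, 5)
Final position: (114, 5)
Distance = 109; >= 1e-6 -> NOT closed

Answer: no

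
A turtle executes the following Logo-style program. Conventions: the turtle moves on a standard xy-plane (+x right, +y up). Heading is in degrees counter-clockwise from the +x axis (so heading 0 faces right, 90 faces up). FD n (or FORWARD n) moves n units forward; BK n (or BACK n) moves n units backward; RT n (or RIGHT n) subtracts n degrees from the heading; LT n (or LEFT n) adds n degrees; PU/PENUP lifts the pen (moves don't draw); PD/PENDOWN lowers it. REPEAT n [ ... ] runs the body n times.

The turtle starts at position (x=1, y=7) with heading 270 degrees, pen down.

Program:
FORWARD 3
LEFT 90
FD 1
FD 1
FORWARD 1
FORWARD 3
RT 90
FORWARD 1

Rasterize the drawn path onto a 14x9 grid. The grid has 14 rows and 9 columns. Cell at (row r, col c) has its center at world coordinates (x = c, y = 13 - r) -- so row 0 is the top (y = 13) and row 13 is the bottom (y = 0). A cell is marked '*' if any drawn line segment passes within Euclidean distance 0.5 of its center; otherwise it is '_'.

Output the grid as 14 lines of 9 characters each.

Segment 0: (1,7) -> (1,4)
Segment 1: (1,4) -> (2,4)
Segment 2: (2,4) -> (3,4)
Segment 3: (3,4) -> (4,4)
Segment 4: (4,4) -> (7,4)
Segment 5: (7,4) -> (7,3)

Answer: _________
_________
_________
_________
_________
_________
_*_______
_*_______
_*_______
_*******_
_______*_
_________
_________
_________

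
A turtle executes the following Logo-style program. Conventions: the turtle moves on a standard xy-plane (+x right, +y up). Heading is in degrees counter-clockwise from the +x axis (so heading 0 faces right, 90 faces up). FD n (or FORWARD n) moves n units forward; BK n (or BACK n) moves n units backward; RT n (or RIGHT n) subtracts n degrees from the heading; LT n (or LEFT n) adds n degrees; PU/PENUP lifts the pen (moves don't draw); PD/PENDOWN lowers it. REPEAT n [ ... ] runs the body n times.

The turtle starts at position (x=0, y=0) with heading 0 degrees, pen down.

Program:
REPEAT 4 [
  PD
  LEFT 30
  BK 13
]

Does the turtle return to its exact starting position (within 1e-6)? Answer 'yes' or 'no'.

Answer: no

Derivation:
Executing turtle program step by step:
Start: pos=(0,0), heading=0, pen down
REPEAT 4 [
  -- iteration 1/4 --
  PD: pen down
  LT 30: heading 0 -> 30
  BK 13: (0,0) -> (-11.258,-6.5) [heading=30, draw]
  -- iteration 2/4 --
  PD: pen down
  LT 30: heading 30 -> 60
  BK 13: (-11.258,-6.5) -> (-17.758,-17.758) [heading=60, draw]
  -- iteration 3/4 --
  PD: pen down
  LT 30: heading 60 -> 90
  BK 13: (-17.758,-17.758) -> (-17.758,-30.758) [heading=90, draw]
  -- iteration 4/4 --
  PD: pen down
  LT 30: heading 90 -> 120
  BK 13: (-17.758,-30.758) -> (-11.258,-42.017) [heading=120, draw]
]
Final: pos=(-11.258,-42.017), heading=120, 4 segment(s) drawn

Start position: (0, 0)
Final position: (-11.258, -42.017)
Distance = 43.499; >= 1e-6 -> NOT closed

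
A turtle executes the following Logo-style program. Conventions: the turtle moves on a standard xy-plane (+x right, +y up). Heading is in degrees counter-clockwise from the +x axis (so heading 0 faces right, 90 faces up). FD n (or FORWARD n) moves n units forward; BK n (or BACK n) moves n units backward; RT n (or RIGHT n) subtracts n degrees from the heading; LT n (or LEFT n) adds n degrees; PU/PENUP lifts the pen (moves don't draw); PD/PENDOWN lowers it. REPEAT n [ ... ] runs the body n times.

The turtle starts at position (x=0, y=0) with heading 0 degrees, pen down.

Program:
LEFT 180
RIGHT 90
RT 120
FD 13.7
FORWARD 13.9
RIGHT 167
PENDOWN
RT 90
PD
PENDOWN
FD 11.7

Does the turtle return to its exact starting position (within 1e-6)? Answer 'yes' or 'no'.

Answer: no

Derivation:
Executing turtle program step by step:
Start: pos=(0,0), heading=0, pen down
LT 180: heading 0 -> 180
RT 90: heading 180 -> 90
RT 120: heading 90 -> 330
FD 13.7: (0,0) -> (11.865,-6.85) [heading=330, draw]
FD 13.9: (11.865,-6.85) -> (23.902,-13.8) [heading=330, draw]
RT 167: heading 330 -> 163
PD: pen down
RT 90: heading 163 -> 73
PD: pen down
PD: pen down
FD 11.7: (23.902,-13.8) -> (27.323,-2.611) [heading=73, draw]
Final: pos=(27.323,-2.611), heading=73, 3 segment(s) drawn

Start position: (0, 0)
Final position: (27.323, -2.611)
Distance = 27.448; >= 1e-6 -> NOT closed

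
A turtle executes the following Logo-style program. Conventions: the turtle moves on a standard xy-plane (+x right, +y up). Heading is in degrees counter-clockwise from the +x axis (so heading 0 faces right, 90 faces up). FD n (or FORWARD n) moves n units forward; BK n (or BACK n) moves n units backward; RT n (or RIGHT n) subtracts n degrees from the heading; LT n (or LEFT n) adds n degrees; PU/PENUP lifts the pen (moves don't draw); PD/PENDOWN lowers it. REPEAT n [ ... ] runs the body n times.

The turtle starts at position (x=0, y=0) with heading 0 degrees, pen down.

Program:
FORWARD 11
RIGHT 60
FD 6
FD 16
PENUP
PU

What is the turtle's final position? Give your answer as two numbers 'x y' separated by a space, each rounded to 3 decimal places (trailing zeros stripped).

Answer: 22 -19.053

Derivation:
Executing turtle program step by step:
Start: pos=(0,0), heading=0, pen down
FD 11: (0,0) -> (11,0) [heading=0, draw]
RT 60: heading 0 -> 300
FD 6: (11,0) -> (14,-5.196) [heading=300, draw]
FD 16: (14,-5.196) -> (22,-19.053) [heading=300, draw]
PU: pen up
PU: pen up
Final: pos=(22,-19.053), heading=300, 3 segment(s) drawn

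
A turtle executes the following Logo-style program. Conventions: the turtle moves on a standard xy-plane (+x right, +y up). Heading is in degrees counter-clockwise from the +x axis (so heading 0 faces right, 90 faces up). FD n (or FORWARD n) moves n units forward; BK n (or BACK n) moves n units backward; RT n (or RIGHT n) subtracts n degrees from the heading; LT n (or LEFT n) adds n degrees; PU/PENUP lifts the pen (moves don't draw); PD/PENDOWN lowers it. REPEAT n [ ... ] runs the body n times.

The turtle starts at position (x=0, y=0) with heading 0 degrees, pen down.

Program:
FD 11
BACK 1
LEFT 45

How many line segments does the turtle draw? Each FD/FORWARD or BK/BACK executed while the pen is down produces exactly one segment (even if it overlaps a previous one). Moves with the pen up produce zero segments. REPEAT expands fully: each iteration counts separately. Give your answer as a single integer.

Answer: 2

Derivation:
Executing turtle program step by step:
Start: pos=(0,0), heading=0, pen down
FD 11: (0,0) -> (11,0) [heading=0, draw]
BK 1: (11,0) -> (10,0) [heading=0, draw]
LT 45: heading 0 -> 45
Final: pos=(10,0), heading=45, 2 segment(s) drawn
Segments drawn: 2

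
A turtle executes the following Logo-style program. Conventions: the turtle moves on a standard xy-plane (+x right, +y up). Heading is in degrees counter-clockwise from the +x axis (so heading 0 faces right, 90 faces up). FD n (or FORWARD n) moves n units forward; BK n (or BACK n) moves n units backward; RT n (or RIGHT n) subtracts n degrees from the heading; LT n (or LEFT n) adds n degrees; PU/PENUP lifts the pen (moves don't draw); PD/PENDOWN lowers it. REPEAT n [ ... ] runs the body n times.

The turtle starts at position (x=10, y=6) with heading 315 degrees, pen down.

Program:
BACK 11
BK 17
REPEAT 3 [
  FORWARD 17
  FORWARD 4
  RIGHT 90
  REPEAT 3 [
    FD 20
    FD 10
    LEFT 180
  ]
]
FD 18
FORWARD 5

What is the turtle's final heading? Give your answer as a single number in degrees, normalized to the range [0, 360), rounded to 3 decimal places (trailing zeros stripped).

Executing turtle program step by step:
Start: pos=(10,6), heading=315, pen down
BK 11: (10,6) -> (2.222,13.778) [heading=315, draw]
BK 17: (2.222,13.778) -> (-9.799,25.799) [heading=315, draw]
REPEAT 3 [
  -- iteration 1/3 --
  FD 17: (-9.799,25.799) -> (2.222,13.778) [heading=315, draw]
  FD 4: (2.222,13.778) -> (5.05,10.95) [heading=315, draw]
  RT 90: heading 315 -> 225
  REPEAT 3 [
    -- iteration 1/3 --
    FD 20: (5.05,10.95) -> (-9.092,-3.192) [heading=225, draw]
    FD 10: (-9.092,-3.192) -> (-16.163,-10.263) [heading=225, draw]
    LT 180: heading 225 -> 45
    -- iteration 2/3 --
    FD 20: (-16.163,-10.263) -> (-2.021,3.879) [heading=45, draw]
    FD 10: (-2.021,3.879) -> (5.05,10.95) [heading=45, draw]
    LT 180: heading 45 -> 225
    -- iteration 3/3 --
    FD 20: (5.05,10.95) -> (-9.092,-3.192) [heading=225, draw]
    FD 10: (-9.092,-3.192) -> (-16.163,-10.263) [heading=225, draw]
    LT 180: heading 225 -> 45
  ]
  -- iteration 2/3 --
  FD 17: (-16.163,-10.263) -> (-4.142,1.757) [heading=45, draw]
  FD 4: (-4.142,1.757) -> (-1.314,4.586) [heading=45, draw]
  RT 90: heading 45 -> 315
  REPEAT 3 [
    -- iteration 1/3 --
    FD 20: (-1.314,4.586) -> (12.828,-9.556) [heading=315, draw]
    FD 10: (12.828,-9.556) -> (19.899,-16.627) [heading=315, draw]
    LT 180: heading 315 -> 135
    -- iteration 2/3 --
    FD 20: (19.899,-16.627) -> (5.757,-2.485) [heading=135, draw]
    FD 10: (5.757,-2.485) -> (-1.314,4.586) [heading=135, draw]
    LT 180: heading 135 -> 315
    -- iteration 3/3 --
    FD 20: (-1.314,4.586) -> (12.828,-9.556) [heading=315, draw]
    FD 10: (12.828,-9.556) -> (19.899,-16.627) [heading=315, draw]
    LT 180: heading 315 -> 135
  ]
  -- iteration 3/3 --
  FD 17: (19.899,-16.627) -> (7.879,-4.607) [heading=135, draw]
  FD 4: (7.879,-4.607) -> (5.05,-1.778) [heading=135, draw]
  RT 90: heading 135 -> 45
  REPEAT 3 [
    -- iteration 1/3 --
    FD 20: (5.05,-1.778) -> (19.192,12.364) [heading=45, draw]
    FD 10: (19.192,12.364) -> (26.263,19.435) [heading=45, draw]
    LT 180: heading 45 -> 225
    -- iteration 2/3 --
    FD 20: (26.263,19.435) -> (12.121,5.293) [heading=225, draw]
    FD 10: (12.121,5.293) -> (5.05,-1.778) [heading=225, draw]
    LT 180: heading 225 -> 45
    -- iteration 3/3 --
    FD 20: (5.05,-1.778) -> (19.192,12.364) [heading=45, draw]
    FD 10: (19.192,12.364) -> (26.263,19.435) [heading=45, draw]
    LT 180: heading 45 -> 225
  ]
]
FD 18: (26.263,19.435) -> (13.536,6.707) [heading=225, draw]
FD 5: (13.536,6.707) -> (10,3.172) [heading=225, draw]
Final: pos=(10,3.172), heading=225, 28 segment(s) drawn

Answer: 225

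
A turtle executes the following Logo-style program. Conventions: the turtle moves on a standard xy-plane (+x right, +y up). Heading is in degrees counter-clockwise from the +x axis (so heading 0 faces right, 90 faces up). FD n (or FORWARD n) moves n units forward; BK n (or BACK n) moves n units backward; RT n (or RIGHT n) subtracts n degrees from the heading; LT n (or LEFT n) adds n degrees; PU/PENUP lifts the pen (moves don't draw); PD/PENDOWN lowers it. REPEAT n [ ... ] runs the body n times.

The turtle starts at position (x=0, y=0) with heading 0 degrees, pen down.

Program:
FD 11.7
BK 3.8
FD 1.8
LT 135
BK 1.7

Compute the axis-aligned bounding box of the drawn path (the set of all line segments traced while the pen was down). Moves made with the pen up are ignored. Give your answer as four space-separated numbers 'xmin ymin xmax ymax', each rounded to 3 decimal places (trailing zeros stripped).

Answer: 0 -1.202 11.7 0

Derivation:
Executing turtle program step by step:
Start: pos=(0,0), heading=0, pen down
FD 11.7: (0,0) -> (11.7,0) [heading=0, draw]
BK 3.8: (11.7,0) -> (7.9,0) [heading=0, draw]
FD 1.8: (7.9,0) -> (9.7,0) [heading=0, draw]
LT 135: heading 0 -> 135
BK 1.7: (9.7,0) -> (10.902,-1.202) [heading=135, draw]
Final: pos=(10.902,-1.202), heading=135, 4 segment(s) drawn

Segment endpoints: x in {0, 7.9, 9.7, 10.902, 11.7}, y in {-1.202, 0}
xmin=0, ymin=-1.202, xmax=11.7, ymax=0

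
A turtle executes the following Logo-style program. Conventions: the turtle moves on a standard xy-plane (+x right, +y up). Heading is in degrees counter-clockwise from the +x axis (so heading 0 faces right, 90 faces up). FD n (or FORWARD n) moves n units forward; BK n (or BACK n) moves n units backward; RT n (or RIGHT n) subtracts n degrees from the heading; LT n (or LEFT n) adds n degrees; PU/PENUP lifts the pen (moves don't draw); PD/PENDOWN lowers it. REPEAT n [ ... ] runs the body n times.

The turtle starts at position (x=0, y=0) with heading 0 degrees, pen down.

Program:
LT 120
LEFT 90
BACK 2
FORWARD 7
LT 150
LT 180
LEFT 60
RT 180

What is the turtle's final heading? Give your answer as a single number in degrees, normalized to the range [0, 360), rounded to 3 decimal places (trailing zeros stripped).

Answer: 60

Derivation:
Executing turtle program step by step:
Start: pos=(0,0), heading=0, pen down
LT 120: heading 0 -> 120
LT 90: heading 120 -> 210
BK 2: (0,0) -> (1.732,1) [heading=210, draw]
FD 7: (1.732,1) -> (-4.33,-2.5) [heading=210, draw]
LT 150: heading 210 -> 0
LT 180: heading 0 -> 180
LT 60: heading 180 -> 240
RT 180: heading 240 -> 60
Final: pos=(-4.33,-2.5), heading=60, 2 segment(s) drawn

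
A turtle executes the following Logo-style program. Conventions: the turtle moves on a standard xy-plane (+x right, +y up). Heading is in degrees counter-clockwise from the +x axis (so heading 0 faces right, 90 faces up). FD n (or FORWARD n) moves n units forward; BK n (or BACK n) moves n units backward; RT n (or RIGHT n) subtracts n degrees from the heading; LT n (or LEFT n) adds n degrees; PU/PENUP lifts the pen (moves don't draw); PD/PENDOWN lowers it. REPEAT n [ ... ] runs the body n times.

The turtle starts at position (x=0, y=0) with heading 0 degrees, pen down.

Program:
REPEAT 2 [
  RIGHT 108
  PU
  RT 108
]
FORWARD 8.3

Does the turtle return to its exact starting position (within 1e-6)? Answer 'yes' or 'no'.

Executing turtle program step by step:
Start: pos=(0,0), heading=0, pen down
REPEAT 2 [
  -- iteration 1/2 --
  RT 108: heading 0 -> 252
  PU: pen up
  RT 108: heading 252 -> 144
  -- iteration 2/2 --
  RT 108: heading 144 -> 36
  PU: pen up
  RT 108: heading 36 -> 288
]
FD 8.3: (0,0) -> (2.565,-7.894) [heading=288, move]
Final: pos=(2.565,-7.894), heading=288, 0 segment(s) drawn

Start position: (0, 0)
Final position: (2.565, -7.894)
Distance = 8.3; >= 1e-6 -> NOT closed

Answer: no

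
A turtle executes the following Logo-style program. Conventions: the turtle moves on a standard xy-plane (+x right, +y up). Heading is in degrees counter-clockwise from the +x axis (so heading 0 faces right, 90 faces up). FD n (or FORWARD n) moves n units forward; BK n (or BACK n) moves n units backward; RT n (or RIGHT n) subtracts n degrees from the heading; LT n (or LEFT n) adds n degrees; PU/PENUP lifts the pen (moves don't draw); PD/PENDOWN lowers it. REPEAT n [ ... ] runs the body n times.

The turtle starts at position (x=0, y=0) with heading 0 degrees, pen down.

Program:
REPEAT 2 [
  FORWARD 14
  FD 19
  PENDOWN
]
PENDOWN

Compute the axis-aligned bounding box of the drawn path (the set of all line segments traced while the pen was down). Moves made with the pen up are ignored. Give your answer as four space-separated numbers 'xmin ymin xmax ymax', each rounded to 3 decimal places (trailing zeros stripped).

Answer: 0 0 66 0

Derivation:
Executing turtle program step by step:
Start: pos=(0,0), heading=0, pen down
REPEAT 2 [
  -- iteration 1/2 --
  FD 14: (0,0) -> (14,0) [heading=0, draw]
  FD 19: (14,0) -> (33,0) [heading=0, draw]
  PD: pen down
  -- iteration 2/2 --
  FD 14: (33,0) -> (47,0) [heading=0, draw]
  FD 19: (47,0) -> (66,0) [heading=0, draw]
  PD: pen down
]
PD: pen down
Final: pos=(66,0), heading=0, 4 segment(s) drawn

Segment endpoints: x in {0, 14, 33, 47, 66}, y in {0}
xmin=0, ymin=0, xmax=66, ymax=0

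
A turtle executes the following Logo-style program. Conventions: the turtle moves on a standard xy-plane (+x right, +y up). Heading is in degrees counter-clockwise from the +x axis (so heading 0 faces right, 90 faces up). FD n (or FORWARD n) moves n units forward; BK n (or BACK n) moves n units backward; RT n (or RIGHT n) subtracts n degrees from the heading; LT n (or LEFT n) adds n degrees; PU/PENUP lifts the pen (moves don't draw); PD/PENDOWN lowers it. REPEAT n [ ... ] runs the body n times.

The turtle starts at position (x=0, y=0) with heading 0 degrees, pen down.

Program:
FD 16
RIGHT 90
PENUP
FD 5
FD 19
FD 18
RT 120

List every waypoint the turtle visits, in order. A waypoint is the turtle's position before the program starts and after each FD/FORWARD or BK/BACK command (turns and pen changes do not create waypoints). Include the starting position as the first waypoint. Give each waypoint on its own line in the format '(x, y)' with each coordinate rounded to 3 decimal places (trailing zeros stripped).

Answer: (0, 0)
(16, 0)
(16, -5)
(16, -24)
(16, -42)

Derivation:
Executing turtle program step by step:
Start: pos=(0,0), heading=0, pen down
FD 16: (0,0) -> (16,0) [heading=0, draw]
RT 90: heading 0 -> 270
PU: pen up
FD 5: (16,0) -> (16,-5) [heading=270, move]
FD 19: (16,-5) -> (16,-24) [heading=270, move]
FD 18: (16,-24) -> (16,-42) [heading=270, move]
RT 120: heading 270 -> 150
Final: pos=(16,-42), heading=150, 1 segment(s) drawn
Waypoints (5 total):
(0, 0)
(16, 0)
(16, -5)
(16, -24)
(16, -42)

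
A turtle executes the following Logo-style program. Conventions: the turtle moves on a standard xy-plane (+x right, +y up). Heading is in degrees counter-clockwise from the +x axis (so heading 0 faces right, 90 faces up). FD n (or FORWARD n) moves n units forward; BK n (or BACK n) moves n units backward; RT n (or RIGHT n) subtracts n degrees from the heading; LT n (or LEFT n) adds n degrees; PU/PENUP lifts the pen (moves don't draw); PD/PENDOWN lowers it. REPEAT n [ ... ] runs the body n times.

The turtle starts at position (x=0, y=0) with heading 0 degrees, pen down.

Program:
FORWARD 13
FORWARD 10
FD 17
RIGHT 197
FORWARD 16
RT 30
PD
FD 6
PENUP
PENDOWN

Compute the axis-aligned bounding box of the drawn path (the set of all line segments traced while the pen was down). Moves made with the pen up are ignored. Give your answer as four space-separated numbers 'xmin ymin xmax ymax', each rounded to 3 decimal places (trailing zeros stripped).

Answer: 0 0 40 9.066

Derivation:
Executing turtle program step by step:
Start: pos=(0,0), heading=0, pen down
FD 13: (0,0) -> (13,0) [heading=0, draw]
FD 10: (13,0) -> (23,0) [heading=0, draw]
FD 17: (23,0) -> (40,0) [heading=0, draw]
RT 197: heading 0 -> 163
FD 16: (40,0) -> (24.699,4.678) [heading=163, draw]
RT 30: heading 163 -> 133
PD: pen down
FD 6: (24.699,4.678) -> (20.607,9.066) [heading=133, draw]
PU: pen up
PD: pen down
Final: pos=(20.607,9.066), heading=133, 5 segment(s) drawn

Segment endpoints: x in {0, 13, 20.607, 23, 24.699, 40}, y in {0, 4.678, 9.066}
xmin=0, ymin=0, xmax=40, ymax=9.066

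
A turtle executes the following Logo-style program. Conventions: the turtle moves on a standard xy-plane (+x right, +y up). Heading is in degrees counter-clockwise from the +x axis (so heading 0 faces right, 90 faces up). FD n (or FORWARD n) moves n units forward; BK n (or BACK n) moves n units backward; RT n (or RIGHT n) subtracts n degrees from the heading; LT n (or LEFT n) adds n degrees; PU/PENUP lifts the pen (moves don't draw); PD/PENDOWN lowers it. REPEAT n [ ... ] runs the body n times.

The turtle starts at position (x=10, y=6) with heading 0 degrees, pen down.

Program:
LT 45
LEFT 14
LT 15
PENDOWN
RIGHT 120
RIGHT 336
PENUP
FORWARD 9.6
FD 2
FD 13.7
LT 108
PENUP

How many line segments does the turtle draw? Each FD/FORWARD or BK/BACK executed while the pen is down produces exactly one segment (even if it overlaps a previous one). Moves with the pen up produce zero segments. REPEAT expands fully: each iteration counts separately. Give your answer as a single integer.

Answer: 0

Derivation:
Executing turtle program step by step:
Start: pos=(10,6), heading=0, pen down
LT 45: heading 0 -> 45
LT 14: heading 45 -> 59
LT 15: heading 59 -> 74
PD: pen down
RT 120: heading 74 -> 314
RT 336: heading 314 -> 338
PU: pen up
FD 9.6: (10,6) -> (18.901,2.404) [heading=338, move]
FD 2: (18.901,2.404) -> (20.755,1.655) [heading=338, move]
FD 13.7: (20.755,1.655) -> (33.458,-3.478) [heading=338, move]
LT 108: heading 338 -> 86
PU: pen up
Final: pos=(33.458,-3.478), heading=86, 0 segment(s) drawn
Segments drawn: 0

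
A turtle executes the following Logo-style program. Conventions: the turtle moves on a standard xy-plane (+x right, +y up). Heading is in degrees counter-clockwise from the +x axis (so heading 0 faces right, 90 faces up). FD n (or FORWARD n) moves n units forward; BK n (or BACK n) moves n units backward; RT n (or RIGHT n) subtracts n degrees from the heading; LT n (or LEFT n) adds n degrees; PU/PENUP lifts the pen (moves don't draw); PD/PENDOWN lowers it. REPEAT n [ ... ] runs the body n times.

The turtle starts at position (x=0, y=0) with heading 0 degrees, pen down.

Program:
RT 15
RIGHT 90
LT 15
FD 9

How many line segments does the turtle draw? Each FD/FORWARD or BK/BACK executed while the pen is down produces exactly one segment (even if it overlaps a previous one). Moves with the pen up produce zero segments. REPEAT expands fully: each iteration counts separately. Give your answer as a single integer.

Answer: 1

Derivation:
Executing turtle program step by step:
Start: pos=(0,0), heading=0, pen down
RT 15: heading 0 -> 345
RT 90: heading 345 -> 255
LT 15: heading 255 -> 270
FD 9: (0,0) -> (0,-9) [heading=270, draw]
Final: pos=(0,-9), heading=270, 1 segment(s) drawn
Segments drawn: 1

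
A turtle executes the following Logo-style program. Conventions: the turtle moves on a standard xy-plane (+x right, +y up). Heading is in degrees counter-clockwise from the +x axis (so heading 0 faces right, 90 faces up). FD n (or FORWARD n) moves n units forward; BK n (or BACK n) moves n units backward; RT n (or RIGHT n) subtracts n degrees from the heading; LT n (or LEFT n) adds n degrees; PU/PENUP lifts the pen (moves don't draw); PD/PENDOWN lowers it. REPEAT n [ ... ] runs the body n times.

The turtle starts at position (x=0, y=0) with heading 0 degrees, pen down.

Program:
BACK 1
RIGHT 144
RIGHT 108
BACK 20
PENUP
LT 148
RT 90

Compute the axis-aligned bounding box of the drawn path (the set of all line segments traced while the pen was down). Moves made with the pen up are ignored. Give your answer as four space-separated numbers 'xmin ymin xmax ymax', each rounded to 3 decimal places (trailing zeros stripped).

Executing turtle program step by step:
Start: pos=(0,0), heading=0, pen down
BK 1: (0,0) -> (-1,0) [heading=0, draw]
RT 144: heading 0 -> 216
RT 108: heading 216 -> 108
BK 20: (-1,0) -> (5.18,-19.021) [heading=108, draw]
PU: pen up
LT 148: heading 108 -> 256
RT 90: heading 256 -> 166
Final: pos=(5.18,-19.021), heading=166, 2 segment(s) drawn

Segment endpoints: x in {-1, 0, 5.18}, y in {-19.021, 0}
xmin=-1, ymin=-19.021, xmax=5.18, ymax=0

Answer: -1 -19.021 5.18 0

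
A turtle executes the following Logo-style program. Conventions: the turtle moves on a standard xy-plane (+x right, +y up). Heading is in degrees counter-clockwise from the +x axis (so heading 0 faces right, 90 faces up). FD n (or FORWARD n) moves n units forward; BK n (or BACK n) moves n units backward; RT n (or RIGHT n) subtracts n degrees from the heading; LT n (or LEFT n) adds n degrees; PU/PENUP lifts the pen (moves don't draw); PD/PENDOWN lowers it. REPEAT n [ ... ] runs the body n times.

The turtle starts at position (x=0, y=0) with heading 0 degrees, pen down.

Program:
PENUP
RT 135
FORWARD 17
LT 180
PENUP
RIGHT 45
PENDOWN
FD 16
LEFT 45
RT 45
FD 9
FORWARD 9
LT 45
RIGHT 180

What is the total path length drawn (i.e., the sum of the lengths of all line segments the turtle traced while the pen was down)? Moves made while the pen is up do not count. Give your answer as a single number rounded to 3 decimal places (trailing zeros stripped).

Executing turtle program step by step:
Start: pos=(0,0), heading=0, pen down
PU: pen up
RT 135: heading 0 -> 225
FD 17: (0,0) -> (-12.021,-12.021) [heading=225, move]
LT 180: heading 225 -> 45
PU: pen up
RT 45: heading 45 -> 0
PD: pen down
FD 16: (-12.021,-12.021) -> (3.979,-12.021) [heading=0, draw]
LT 45: heading 0 -> 45
RT 45: heading 45 -> 0
FD 9: (3.979,-12.021) -> (12.979,-12.021) [heading=0, draw]
FD 9: (12.979,-12.021) -> (21.979,-12.021) [heading=0, draw]
LT 45: heading 0 -> 45
RT 180: heading 45 -> 225
Final: pos=(21.979,-12.021), heading=225, 3 segment(s) drawn

Segment lengths:
  seg 1: (-12.021,-12.021) -> (3.979,-12.021), length = 16
  seg 2: (3.979,-12.021) -> (12.979,-12.021), length = 9
  seg 3: (12.979,-12.021) -> (21.979,-12.021), length = 9
Total = 34

Answer: 34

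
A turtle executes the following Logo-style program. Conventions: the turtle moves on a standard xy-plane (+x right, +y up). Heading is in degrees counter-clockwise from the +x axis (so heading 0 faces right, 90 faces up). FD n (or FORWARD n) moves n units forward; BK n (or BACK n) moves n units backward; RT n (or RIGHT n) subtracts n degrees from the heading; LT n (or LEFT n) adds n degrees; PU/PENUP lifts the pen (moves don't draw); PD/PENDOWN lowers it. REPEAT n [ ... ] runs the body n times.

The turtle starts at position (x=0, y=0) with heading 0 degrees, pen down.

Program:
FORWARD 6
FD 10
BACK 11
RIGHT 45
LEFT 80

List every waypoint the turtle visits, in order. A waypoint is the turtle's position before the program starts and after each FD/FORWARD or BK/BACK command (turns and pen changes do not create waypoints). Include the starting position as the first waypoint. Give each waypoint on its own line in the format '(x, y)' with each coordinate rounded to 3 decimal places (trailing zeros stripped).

Answer: (0, 0)
(6, 0)
(16, 0)
(5, 0)

Derivation:
Executing turtle program step by step:
Start: pos=(0,0), heading=0, pen down
FD 6: (0,0) -> (6,0) [heading=0, draw]
FD 10: (6,0) -> (16,0) [heading=0, draw]
BK 11: (16,0) -> (5,0) [heading=0, draw]
RT 45: heading 0 -> 315
LT 80: heading 315 -> 35
Final: pos=(5,0), heading=35, 3 segment(s) drawn
Waypoints (4 total):
(0, 0)
(6, 0)
(16, 0)
(5, 0)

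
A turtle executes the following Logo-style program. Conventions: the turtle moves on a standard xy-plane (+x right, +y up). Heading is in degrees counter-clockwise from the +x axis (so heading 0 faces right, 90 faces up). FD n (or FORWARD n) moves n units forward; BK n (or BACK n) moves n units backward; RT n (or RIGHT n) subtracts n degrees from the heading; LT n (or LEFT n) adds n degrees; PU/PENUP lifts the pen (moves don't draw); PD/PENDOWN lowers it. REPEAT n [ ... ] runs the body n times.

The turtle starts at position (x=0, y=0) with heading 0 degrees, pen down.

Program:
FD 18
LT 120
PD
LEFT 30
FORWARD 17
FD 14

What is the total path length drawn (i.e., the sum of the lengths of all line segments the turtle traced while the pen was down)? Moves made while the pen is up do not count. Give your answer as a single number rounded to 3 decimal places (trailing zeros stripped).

Executing turtle program step by step:
Start: pos=(0,0), heading=0, pen down
FD 18: (0,0) -> (18,0) [heading=0, draw]
LT 120: heading 0 -> 120
PD: pen down
LT 30: heading 120 -> 150
FD 17: (18,0) -> (3.278,8.5) [heading=150, draw]
FD 14: (3.278,8.5) -> (-8.847,15.5) [heading=150, draw]
Final: pos=(-8.847,15.5), heading=150, 3 segment(s) drawn

Segment lengths:
  seg 1: (0,0) -> (18,0), length = 18
  seg 2: (18,0) -> (3.278,8.5), length = 17
  seg 3: (3.278,8.5) -> (-8.847,15.5), length = 14
Total = 49

Answer: 49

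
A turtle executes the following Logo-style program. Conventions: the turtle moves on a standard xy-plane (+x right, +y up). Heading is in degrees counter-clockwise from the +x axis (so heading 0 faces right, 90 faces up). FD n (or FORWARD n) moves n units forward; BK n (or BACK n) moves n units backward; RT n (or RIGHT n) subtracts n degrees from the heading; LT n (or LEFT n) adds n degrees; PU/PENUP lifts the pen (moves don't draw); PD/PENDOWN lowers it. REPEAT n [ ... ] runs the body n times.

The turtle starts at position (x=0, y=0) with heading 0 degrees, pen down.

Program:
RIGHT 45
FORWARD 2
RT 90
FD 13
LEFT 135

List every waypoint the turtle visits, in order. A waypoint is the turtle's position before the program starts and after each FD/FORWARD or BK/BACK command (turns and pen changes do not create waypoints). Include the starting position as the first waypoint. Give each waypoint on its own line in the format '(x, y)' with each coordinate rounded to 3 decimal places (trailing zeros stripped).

Executing turtle program step by step:
Start: pos=(0,0), heading=0, pen down
RT 45: heading 0 -> 315
FD 2: (0,0) -> (1.414,-1.414) [heading=315, draw]
RT 90: heading 315 -> 225
FD 13: (1.414,-1.414) -> (-7.778,-10.607) [heading=225, draw]
LT 135: heading 225 -> 0
Final: pos=(-7.778,-10.607), heading=0, 2 segment(s) drawn
Waypoints (3 total):
(0, 0)
(1.414, -1.414)
(-7.778, -10.607)

Answer: (0, 0)
(1.414, -1.414)
(-7.778, -10.607)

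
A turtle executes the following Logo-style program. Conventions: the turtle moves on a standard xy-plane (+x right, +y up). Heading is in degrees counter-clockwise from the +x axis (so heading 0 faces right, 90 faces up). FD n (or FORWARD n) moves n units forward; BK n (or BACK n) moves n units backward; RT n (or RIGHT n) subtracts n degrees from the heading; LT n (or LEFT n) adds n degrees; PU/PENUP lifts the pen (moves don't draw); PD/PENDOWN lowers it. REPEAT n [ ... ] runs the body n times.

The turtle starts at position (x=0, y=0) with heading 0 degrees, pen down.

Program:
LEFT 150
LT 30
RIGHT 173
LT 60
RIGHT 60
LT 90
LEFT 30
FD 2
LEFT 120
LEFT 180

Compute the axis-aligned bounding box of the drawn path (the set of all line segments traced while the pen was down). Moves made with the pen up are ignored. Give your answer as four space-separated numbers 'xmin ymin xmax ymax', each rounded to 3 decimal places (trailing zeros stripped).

Answer: -1.204 0 0 1.597

Derivation:
Executing turtle program step by step:
Start: pos=(0,0), heading=0, pen down
LT 150: heading 0 -> 150
LT 30: heading 150 -> 180
RT 173: heading 180 -> 7
LT 60: heading 7 -> 67
RT 60: heading 67 -> 7
LT 90: heading 7 -> 97
LT 30: heading 97 -> 127
FD 2: (0,0) -> (-1.204,1.597) [heading=127, draw]
LT 120: heading 127 -> 247
LT 180: heading 247 -> 67
Final: pos=(-1.204,1.597), heading=67, 1 segment(s) drawn

Segment endpoints: x in {-1.204, 0}, y in {0, 1.597}
xmin=-1.204, ymin=0, xmax=0, ymax=1.597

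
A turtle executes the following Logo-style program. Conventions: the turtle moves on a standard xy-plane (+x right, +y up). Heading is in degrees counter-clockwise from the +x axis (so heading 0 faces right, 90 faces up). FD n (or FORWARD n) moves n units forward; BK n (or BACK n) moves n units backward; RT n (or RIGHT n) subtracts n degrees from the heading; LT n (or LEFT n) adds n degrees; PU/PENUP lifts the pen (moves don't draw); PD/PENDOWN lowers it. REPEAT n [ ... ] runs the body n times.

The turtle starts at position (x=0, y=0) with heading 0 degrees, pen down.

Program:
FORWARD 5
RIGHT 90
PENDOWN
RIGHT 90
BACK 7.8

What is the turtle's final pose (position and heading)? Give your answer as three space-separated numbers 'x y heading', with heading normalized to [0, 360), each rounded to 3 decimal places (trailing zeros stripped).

Executing turtle program step by step:
Start: pos=(0,0), heading=0, pen down
FD 5: (0,0) -> (5,0) [heading=0, draw]
RT 90: heading 0 -> 270
PD: pen down
RT 90: heading 270 -> 180
BK 7.8: (5,0) -> (12.8,0) [heading=180, draw]
Final: pos=(12.8,0), heading=180, 2 segment(s) drawn

Answer: 12.8 0 180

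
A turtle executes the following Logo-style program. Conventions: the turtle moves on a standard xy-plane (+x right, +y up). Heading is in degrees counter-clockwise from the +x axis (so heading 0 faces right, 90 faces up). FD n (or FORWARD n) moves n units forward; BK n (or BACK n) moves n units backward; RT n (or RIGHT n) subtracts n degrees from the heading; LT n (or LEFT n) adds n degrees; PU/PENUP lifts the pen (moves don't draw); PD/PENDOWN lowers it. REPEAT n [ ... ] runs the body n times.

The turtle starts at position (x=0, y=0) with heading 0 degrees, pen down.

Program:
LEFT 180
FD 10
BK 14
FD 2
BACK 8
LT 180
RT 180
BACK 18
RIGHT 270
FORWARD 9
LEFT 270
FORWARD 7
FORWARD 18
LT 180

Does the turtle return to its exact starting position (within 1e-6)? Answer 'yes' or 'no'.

Executing turtle program step by step:
Start: pos=(0,0), heading=0, pen down
LT 180: heading 0 -> 180
FD 10: (0,0) -> (-10,0) [heading=180, draw]
BK 14: (-10,0) -> (4,0) [heading=180, draw]
FD 2: (4,0) -> (2,0) [heading=180, draw]
BK 8: (2,0) -> (10,0) [heading=180, draw]
LT 180: heading 180 -> 0
RT 180: heading 0 -> 180
BK 18: (10,0) -> (28,0) [heading=180, draw]
RT 270: heading 180 -> 270
FD 9: (28,0) -> (28,-9) [heading=270, draw]
LT 270: heading 270 -> 180
FD 7: (28,-9) -> (21,-9) [heading=180, draw]
FD 18: (21,-9) -> (3,-9) [heading=180, draw]
LT 180: heading 180 -> 0
Final: pos=(3,-9), heading=0, 8 segment(s) drawn

Start position: (0, 0)
Final position: (3, -9)
Distance = 9.487; >= 1e-6 -> NOT closed

Answer: no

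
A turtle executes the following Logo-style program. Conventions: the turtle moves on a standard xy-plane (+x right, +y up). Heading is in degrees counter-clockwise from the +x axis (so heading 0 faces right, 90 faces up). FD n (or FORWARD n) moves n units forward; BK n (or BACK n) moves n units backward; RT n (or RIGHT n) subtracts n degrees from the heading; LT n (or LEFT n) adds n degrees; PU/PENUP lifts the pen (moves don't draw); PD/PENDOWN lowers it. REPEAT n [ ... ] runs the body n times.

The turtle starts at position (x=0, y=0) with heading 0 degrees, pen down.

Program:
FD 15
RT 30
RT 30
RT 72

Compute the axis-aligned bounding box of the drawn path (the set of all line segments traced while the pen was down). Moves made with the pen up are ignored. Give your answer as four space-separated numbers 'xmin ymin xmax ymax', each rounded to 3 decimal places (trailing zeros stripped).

Answer: 0 0 15 0

Derivation:
Executing turtle program step by step:
Start: pos=(0,0), heading=0, pen down
FD 15: (0,0) -> (15,0) [heading=0, draw]
RT 30: heading 0 -> 330
RT 30: heading 330 -> 300
RT 72: heading 300 -> 228
Final: pos=(15,0), heading=228, 1 segment(s) drawn

Segment endpoints: x in {0, 15}, y in {0}
xmin=0, ymin=0, xmax=15, ymax=0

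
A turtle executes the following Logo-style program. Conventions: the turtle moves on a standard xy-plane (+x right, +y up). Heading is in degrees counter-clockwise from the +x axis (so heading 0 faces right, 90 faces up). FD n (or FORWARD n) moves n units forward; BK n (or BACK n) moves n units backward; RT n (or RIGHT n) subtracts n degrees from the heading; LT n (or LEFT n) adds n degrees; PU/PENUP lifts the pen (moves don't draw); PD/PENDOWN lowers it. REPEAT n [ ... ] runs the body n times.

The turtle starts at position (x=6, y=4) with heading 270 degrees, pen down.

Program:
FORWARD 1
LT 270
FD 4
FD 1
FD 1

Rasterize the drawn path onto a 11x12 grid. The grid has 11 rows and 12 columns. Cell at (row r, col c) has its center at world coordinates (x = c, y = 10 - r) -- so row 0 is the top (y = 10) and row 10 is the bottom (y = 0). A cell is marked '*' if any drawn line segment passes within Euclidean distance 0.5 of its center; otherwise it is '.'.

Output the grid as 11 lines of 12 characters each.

Answer: ............
............
............
............
............
............
......*.....
*******.....
............
............
............

Derivation:
Segment 0: (6,4) -> (6,3)
Segment 1: (6,3) -> (2,3)
Segment 2: (2,3) -> (1,3)
Segment 3: (1,3) -> (0,3)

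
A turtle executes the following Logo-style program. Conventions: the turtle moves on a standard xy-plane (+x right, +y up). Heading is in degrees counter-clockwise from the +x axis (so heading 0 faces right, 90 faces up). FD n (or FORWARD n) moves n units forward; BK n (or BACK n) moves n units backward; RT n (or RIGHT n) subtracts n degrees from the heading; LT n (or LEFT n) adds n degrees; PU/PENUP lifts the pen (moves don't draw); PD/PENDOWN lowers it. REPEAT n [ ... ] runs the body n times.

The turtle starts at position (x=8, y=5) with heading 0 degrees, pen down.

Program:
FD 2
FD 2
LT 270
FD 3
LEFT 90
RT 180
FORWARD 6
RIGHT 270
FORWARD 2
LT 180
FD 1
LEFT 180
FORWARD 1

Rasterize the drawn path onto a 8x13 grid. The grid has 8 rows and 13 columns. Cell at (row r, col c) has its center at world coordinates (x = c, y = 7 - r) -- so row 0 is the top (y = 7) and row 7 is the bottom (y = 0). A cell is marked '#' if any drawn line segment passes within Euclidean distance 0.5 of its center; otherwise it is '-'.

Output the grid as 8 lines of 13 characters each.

Segment 0: (8,5) -> (10,5)
Segment 1: (10,5) -> (12,5)
Segment 2: (12,5) -> (12,2)
Segment 3: (12,2) -> (6,2)
Segment 4: (6,2) -> (6,0)
Segment 5: (6,0) -> (6,1)
Segment 6: (6,1) -> (6,0)

Answer: -------------
-------------
--------#####
------------#
------------#
------#######
------#------
------#------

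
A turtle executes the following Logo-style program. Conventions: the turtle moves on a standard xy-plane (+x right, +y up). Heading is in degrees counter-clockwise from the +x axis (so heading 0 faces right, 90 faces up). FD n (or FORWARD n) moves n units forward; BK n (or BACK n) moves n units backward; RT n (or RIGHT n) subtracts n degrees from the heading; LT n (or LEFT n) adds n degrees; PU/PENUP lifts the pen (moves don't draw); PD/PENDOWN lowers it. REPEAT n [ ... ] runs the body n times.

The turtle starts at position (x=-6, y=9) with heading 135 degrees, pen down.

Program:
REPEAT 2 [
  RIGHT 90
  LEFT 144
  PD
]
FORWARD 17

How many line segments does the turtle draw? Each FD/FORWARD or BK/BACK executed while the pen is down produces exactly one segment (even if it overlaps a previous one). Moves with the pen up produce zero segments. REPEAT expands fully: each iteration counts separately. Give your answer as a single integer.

Executing turtle program step by step:
Start: pos=(-6,9), heading=135, pen down
REPEAT 2 [
  -- iteration 1/2 --
  RT 90: heading 135 -> 45
  LT 144: heading 45 -> 189
  PD: pen down
  -- iteration 2/2 --
  RT 90: heading 189 -> 99
  LT 144: heading 99 -> 243
  PD: pen down
]
FD 17: (-6,9) -> (-13.718,-6.147) [heading=243, draw]
Final: pos=(-13.718,-6.147), heading=243, 1 segment(s) drawn
Segments drawn: 1

Answer: 1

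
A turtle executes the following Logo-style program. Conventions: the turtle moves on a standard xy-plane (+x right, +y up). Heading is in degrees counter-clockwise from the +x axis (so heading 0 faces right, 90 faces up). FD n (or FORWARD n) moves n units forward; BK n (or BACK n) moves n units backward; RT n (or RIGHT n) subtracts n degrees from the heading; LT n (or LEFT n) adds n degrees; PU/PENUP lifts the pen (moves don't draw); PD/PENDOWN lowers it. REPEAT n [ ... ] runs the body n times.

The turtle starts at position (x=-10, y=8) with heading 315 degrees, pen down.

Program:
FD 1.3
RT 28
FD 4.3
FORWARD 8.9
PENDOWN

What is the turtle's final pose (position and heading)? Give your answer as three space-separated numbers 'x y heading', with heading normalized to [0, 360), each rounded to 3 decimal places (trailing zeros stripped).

Answer: -5.221 -5.542 287

Derivation:
Executing turtle program step by step:
Start: pos=(-10,8), heading=315, pen down
FD 1.3: (-10,8) -> (-9.081,7.081) [heading=315, draw]
RT 28: heading 315 -> 287
FD 4.3: (-9.081,7.081) -> (-7.824,2.969) [heading=287, draw]
FD 8.9: (-7.824,2.969) -> (-5.221,-5.542) [heading=287, draw]
PD: pen down
Final: pos=(-5.221,-5.542), heading=287, 3 segment(s) drawn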